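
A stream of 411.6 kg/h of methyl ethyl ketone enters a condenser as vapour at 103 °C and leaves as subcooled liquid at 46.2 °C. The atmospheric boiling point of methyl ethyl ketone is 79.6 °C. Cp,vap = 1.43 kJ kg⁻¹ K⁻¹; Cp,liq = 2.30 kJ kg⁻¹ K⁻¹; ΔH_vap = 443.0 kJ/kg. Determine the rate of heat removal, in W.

Q_c = 63300 W

vapour 103→79.6 °C: -33.462 kJ/kg
condensation at 79.6 °C: -443 kJ/kg
liquid 79.6→46.2 °C: -76.82 kJ/kg
Δh = -33.462 + -443 + -76.82 = -553.28 kJ/kg
Q = ṁ·Δh = 411.6 kg/h × -553.28 kJ/kg = -227730 kJ/h
|Q| = 63.259 kW = 63259 W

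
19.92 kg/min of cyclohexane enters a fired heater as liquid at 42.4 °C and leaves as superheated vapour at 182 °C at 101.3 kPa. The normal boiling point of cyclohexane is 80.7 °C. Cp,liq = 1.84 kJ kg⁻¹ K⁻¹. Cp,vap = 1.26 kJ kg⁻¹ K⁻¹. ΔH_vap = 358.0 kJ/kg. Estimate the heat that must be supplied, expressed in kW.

Q = 185 kW

liquid 42.4→80.7 °C: 70.472 kJ/kg
vaporisation at 80.7 °C: 358 kJ/kg
vapour 80.7→182 °C: 127.64 kJ/kg
Δh = 70.472 + 358 + 127.64 = 556.11 kJ/kg
Q = ṁ·Δh = 19.92 kg/min × 556.11 kJ/kg = 11078 kJ/min
|Q| = 184.63 kW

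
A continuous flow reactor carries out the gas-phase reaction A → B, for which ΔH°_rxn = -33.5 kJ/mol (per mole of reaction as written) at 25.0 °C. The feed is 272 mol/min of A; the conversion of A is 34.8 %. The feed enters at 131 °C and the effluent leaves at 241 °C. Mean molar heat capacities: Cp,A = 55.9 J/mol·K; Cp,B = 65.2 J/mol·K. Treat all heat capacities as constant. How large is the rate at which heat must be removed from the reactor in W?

Q_out = 21800 W

Extent of reaction ξ = 0.348 × 272 = 94.656 mol/min
Reaction term: ξ·ΔH°_rxn = 94.656 × -33.5 = -3171 kJ/min
Sensible, feed 131→25 °C: -1611.7 kJ/min
Outlet flows (mol/min): A 177.34, B 94.656
Sensible, products 25→241 °C: 3474.4 kJ/min
Q = ΔH = -1308.3 kJ/min = -21.805 kW
Heat removed = 21805 W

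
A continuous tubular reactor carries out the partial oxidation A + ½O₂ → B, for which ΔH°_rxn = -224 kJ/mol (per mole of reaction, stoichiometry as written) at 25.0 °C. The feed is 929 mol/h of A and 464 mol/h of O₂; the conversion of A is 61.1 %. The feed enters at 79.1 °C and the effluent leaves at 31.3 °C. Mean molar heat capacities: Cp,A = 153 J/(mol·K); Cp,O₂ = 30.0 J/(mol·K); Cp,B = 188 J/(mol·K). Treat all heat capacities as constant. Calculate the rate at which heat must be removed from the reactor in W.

Q_out = 37400 W

Extent of reaction ξ = 0.611 × 929 = 567.62 mol/h
Reaction term: ξ·ΔH°_rxn = 567.62 × -224 = -127150 kJ/h
Sensible, feed 79.1→25 °C: -8442.7 kJ/h
Outlet flows (mol/h): A 361.38, O₂ 180.19, B 567.62
Sensible, products 25→31.3 °C: 1054.7 kJ/h
Q = ΔH = -134530 kJ/h = -37.371 kW
Heat removed = 37371 W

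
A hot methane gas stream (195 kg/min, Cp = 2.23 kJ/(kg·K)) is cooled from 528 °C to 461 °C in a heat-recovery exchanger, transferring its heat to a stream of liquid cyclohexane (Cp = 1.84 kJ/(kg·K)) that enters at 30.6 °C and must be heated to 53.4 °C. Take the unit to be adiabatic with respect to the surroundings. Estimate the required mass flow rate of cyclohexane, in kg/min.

ṁ_c = 694 kg/min

Heat released by hot stream: Q = 195 × 2.23 × (528 − 461) = 29135 kJ/min
Energy balance on cold side (adiabatic exchanger): Q = ṁ_c·Cp_c·(T_c,out − T_c,in)
ṁ_c = 29135 / [1.84 × (53.4 − 30.6)] = 694.48 kg/min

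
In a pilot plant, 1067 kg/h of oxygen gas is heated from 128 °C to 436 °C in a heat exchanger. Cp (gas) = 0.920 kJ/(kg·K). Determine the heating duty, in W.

Q = 84000 W

Q = ṁ·Cp·ΔT = 1067 × 0.920 × (436 − 128) = 302350 kJ/h
Converting: 302350 / 3600 s = 83.985 kW
Heating duty = 83985 W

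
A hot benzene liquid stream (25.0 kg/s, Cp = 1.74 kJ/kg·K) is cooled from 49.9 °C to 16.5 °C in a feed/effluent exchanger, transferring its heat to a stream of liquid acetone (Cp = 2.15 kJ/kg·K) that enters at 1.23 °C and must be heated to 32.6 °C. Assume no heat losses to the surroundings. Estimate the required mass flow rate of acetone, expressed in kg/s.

ṁ_c = 21.5 kg/s

Heat released by hot stream: Q = 25.0 × 1.74 × (49.9 − 16.5) = 1452.9 kJ/s
Energy balance on cold side (adiabatic exchanger): Q = ṁ_c·Cp_c·(T_c,out − T_c,in)
ṁ_c = 1452.9 / [2.15 × (32.6 − 1.23)] = 21.542 kg/s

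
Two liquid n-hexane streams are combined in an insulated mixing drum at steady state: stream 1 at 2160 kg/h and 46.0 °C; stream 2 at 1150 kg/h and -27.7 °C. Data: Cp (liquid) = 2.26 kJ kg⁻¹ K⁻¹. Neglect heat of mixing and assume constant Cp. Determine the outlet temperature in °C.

T_out = 20.4 °C

Adiabatic, steady state ⇒ Σ ṁᵢCp,ᵢ(T_out − Tᵢ) = 0
Σ ṁᵢCp,ᵢTᵢ = 2160×2.26×46.0 + 1150×2.26×-27.7 = 152560
Σ ṁᵢCp,ᵢ = 2160×2.26 + 1150×2.26 = 7480.6
T_out = 152560 / 7480.6 = 20.394 °C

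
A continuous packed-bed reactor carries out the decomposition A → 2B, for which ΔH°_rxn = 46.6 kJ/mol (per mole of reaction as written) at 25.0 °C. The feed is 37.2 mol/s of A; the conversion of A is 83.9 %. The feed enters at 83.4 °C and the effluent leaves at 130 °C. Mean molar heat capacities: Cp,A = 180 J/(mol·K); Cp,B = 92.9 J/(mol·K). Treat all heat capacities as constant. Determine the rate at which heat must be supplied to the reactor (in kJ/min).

Extent of reaction ξ = 0.839 × 37.2 = 31.211 mol/s
Reaction term: ξ·ΔH°_rxn = 31.211 × 46.6 = 1454.4 kJ/s
Sensible, feed 83.4→25 °C: -391.05 kJ/s
Outlet flows (mol/s): A 5.9892, B 62.422
Sensible, products 25→130 °C: 722.09 kJ/s
Q = ΔH = 1785.5 kJ/s = 1785.5 kW
Heat supplied = 107130 kJ/min

Q_in = 107000 kJ/min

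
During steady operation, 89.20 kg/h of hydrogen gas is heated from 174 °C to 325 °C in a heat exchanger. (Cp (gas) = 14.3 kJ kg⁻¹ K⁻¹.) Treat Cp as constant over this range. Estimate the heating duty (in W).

Q = ṁ·Cp·ΔT = 89.20 × 14.3 × (325 − 174) = 192610 kJ/h
Converting: 192610 / 3600 s = 53.503 kW
Heating duty = 53503 W

Q = 53500 W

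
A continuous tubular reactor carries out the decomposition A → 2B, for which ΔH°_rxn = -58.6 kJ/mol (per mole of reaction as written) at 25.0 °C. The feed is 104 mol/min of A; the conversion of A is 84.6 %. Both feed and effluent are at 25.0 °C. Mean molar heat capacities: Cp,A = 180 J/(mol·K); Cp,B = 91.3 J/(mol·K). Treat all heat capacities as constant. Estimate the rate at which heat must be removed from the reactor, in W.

Q_out = 85900 W

Extent of reaction ξ = 0.846 × 104 = 87.984 mol/min
Reaction term: ξ·ΔH°_rxn = 87.984 × -58.6 = -5155.9 kJ/min
Q = ΔH = -5155.9 kJ/min = -85.931 kW
Heat removed = 85931 W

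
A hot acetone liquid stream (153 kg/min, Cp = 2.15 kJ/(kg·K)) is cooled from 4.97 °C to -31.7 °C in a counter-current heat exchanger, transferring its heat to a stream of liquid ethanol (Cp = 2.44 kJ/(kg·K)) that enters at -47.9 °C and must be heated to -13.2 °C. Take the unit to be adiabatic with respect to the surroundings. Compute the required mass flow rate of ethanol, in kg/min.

ṁ_c = 142 kg/min

Heat released by hot stream: Q = 153 × 2.15 × (4.97 − -31.7) = 12063 kJ/min
Energy balance on cold side (adiabatic exchanger): Q = ṁ_c·Cp_c·(T_c,out − T_c,in)
ṁ_c = 12063 / [2.44 × (-13.2 − -47.9)] = 142.47 kg/min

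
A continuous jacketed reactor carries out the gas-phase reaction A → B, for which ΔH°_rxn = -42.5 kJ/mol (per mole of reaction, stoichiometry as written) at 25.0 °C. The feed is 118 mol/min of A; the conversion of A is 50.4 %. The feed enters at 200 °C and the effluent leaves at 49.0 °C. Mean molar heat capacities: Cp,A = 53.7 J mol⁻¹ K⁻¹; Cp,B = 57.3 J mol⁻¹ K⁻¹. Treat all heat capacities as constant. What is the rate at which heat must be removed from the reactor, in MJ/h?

Extent of reaction ξ = 0.504 × 118 = 59.472 mol/min
Reaction term: ξ·ΔH°_rxn = 59.472 × -42.5 = -2527.6 kJ/min
Sensible, feed 200→25 °C: -1108.9 kJ/min
Outlet flows (mol/min): A 58.528, B 59.472
Sensible, products 25→49.0 °C: 157.22 kJ/min
Q = ΔH = -3479.2 kJ/min = -57.987 kW
Heat removed = 208.75 MJ/h

Q_out = 209 MJ/h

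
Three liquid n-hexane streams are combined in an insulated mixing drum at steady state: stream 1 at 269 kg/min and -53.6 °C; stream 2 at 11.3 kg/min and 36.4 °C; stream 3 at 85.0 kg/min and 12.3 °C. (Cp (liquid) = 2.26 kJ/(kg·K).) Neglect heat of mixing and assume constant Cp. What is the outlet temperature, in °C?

No heat crosses the boundary, so H_out = H_in.
T_out = Σ ṁᵢCp,ᵢTᵢ / Σ ṁᵢCp,ᵢ
      = -29293 / 825.58 = -35.482 °C

T_out = -35.5 °C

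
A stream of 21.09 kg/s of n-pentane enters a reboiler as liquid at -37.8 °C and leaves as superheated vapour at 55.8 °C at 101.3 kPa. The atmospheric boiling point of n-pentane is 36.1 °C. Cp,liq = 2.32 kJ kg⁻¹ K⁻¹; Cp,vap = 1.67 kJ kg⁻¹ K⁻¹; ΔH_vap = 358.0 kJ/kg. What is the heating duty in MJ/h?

liquid -37.8→36.1 °C: 171.45 kJ/kg
vaporisation at 36.1 °C: 358 kJ/kg
vapour 36.1→55.8 °C: 32.899 kJ/kg
Δh = 171.45 + 358 + 32.899 = 562.35 kJ/kg
Q = ṁ·Δh = 21.09 kg/s × 562.35 kJ/kg = 11860 kJ/s
|Q| = 11860 kW = 42696 MJ/h

Q = 42700 MJ/h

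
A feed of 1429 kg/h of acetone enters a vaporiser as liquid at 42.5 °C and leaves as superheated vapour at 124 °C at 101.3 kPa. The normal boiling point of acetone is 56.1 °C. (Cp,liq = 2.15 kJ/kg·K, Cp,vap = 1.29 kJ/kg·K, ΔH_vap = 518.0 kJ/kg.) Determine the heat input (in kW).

Q = 252 kW

liquid 42.5→56.1 °C: 29.24 kJ/kg
vaporisation at 56.1 °C: 518 kJ/kg
vapour 56.1→124 °C: 87.591 kJ/kg
Δh = 29.24 + 518 + 87.591 = 634.83 kJ/kg
Q = ṁ·Δh = 1429 kg/h × 634.83 kJ/kg = 907170 kJ/h
|Q| = 251.99 kW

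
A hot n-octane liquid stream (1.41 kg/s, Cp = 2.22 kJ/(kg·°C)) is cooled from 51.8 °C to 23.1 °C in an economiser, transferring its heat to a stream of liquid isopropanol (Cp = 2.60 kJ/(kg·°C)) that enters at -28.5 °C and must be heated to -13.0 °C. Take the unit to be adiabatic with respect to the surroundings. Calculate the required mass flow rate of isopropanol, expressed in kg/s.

ṁ_c = 2.23 kg/s

Heat released by hot stream: Q = 1.41 × 2.22 × (51.8 − 23.1) = 89.837 kJ/s
Energy balance on cold side (adiabatic exchanger): Q = ṁ_c·Cp_c·(T_c,out − T_c,in)
ṁ_c = 89.837 / [2.60 × (-13.0 − -28.5)] = 2.2292 kg/s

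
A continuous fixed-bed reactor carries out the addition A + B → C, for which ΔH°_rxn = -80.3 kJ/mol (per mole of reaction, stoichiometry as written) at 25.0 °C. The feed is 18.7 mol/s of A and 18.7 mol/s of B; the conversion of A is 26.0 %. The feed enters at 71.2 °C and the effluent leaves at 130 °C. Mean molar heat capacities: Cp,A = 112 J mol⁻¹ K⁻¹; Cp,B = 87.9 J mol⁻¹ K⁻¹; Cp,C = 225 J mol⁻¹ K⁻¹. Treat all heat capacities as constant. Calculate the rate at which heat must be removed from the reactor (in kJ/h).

Extent of reaction ξ = 0.260 × 18.7 = 4.862 mol/s
Reaction term: ξ·ΔH°_rxn = 4.862 × -80.3 = -390.42 kJ/s
Sensible, feed 71.2→25 °C: -172.7 kJ/s
Outlet flows (mol/s): A 13.838, B 13.838, C 4.862
Sensible, products 25→130 °C: 405.32 kJ/s
Q = ΔH = -157.8 kJ/s = -157.8 kW
Heat removed = 568090 kJ/h

Q_out = 568000 kJ/h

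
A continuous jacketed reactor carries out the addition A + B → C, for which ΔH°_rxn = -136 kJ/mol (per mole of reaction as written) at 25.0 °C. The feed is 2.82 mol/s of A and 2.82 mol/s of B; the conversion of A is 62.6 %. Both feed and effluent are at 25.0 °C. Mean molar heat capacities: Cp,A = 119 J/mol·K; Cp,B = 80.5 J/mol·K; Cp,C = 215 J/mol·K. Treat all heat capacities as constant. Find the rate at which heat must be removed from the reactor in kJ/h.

Extent of reaction ξ = 0.626 × 2.82 = 1.7653 mol/s
Reaction term: ξ·ΔH°_rxn = 1.7653 × -136 = -240.08 kJ/s
Q = ΔH = -240.08 kJ/s = -240.08 kW
Heat removed = 864300 kJ/h

Q_out = 864000 kJ/h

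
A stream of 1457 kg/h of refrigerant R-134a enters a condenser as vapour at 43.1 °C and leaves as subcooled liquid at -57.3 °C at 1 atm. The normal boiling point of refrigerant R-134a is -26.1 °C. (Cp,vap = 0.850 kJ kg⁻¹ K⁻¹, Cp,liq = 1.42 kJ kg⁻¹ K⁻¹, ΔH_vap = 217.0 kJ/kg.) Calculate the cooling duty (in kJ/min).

vapour 43.1→-26.1 °C: -58.82 kJ/kg
condensation at -26.1 °C: -217 kJ/kg
liquid -26.1→-57.3 °C: -44.304 kJ/kg
Δh = -58.82 + -217 + -44.304 = -320.12 kJ/kg
Q = ṁ·Δh = 1457 kg/h × -320.12 kJ/kg = -466420 kJ/h
|Q| = 129.56 kW = 7773.7 kJ/min

Q_c = 7770 kJ/min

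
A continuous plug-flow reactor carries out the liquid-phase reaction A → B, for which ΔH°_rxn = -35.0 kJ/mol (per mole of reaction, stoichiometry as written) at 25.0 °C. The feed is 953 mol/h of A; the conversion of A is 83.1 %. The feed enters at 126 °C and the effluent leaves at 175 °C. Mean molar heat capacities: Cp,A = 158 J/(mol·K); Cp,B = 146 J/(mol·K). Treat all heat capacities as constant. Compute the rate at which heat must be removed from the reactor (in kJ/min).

Extent of reaction ξ = 0.831 × 953 = 791.94 mol/h
Reaction term: ξ·ΔH°_rxn = 791.94 × -35.0 = -27718 kJ/h
Sensible, feed 126→25 °C: -15208 kJ/h
Outlet flows (mol/h): A 161.06, B 791.94
Sensible, products 25→175 °C: 21161 kJ/h
Q = ΔH = -21765 kJ/h = -6.0459 kW
Heat removed = 362.76 kJ/min

Q_out = 363 kJ/min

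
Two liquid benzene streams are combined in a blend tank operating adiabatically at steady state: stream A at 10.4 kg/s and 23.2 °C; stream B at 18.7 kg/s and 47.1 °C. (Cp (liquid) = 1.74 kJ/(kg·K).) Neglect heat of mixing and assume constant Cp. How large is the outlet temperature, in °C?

T_out = 38.6 °C

Energy balance with Q = 0: Σ ṁᵢCp,ᵢ(T_out − Tᵢ) = 0
T_out = Σ ṁᵢCp,ᵢTᵢ / Σ ṁᵢCp,ᵢ
      = 1952.4 / 50.634 = 38.558 °C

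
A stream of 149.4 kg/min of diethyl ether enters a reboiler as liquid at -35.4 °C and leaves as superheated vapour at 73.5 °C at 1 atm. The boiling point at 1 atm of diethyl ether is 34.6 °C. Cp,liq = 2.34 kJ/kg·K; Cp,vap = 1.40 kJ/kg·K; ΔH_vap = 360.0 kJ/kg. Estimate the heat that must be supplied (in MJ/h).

liquid -35.4→34.6 °C: 163.8 kJ/kg
vaporisation at 34.6 °C: 360 kJ/kg
vapour 34.6→73.5 °C: 54.46 kJ/kg
Δh = 163.8 + 360 + 54.46 = 578.26 kJ/kg
Q = ṁ·Δh = 149.4 kg/min × 578.26 kJ/kg = 86392 kJ/min
|Q| = 1439.9 kW = 5183.5 MJ/h

Q = 5180 MJ/h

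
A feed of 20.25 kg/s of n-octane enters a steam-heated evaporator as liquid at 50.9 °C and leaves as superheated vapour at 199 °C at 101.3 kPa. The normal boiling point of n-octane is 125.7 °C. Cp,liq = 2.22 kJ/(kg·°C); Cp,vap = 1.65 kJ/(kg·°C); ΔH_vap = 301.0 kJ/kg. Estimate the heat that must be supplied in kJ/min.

Q = 714000 kJ/min

liquid 50.9→125.7 °C: 166.06 kJ/kg
vaporisation at 125.7 °C: 301 kJ/kg
vapour 125.7→199 °C: 120.94 kJ/kg
Δh = 166.06 + 301 + 120.94 = 588 kJ/kg
Q = ṁ·Δh = 20.25 kg/s × 588 kJ/kg = 11907 kJ/s
|Q| = 11907 kW = 714420 kJ/min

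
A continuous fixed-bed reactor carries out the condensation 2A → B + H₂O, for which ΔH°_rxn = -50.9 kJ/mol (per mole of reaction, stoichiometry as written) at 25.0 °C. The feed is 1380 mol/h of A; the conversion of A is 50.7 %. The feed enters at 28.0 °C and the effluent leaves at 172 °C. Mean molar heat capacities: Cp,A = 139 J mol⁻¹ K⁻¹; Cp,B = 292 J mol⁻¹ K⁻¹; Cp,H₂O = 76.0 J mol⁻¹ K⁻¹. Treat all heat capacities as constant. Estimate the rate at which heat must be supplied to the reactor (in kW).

Q_in = 4.01 kW

Extent of reaction ξ = 0.507 × 1380 / 2 = 349.83 mol/h
Reaction term: ξ·ΔH°_rxn = 349.83 × -50.9 = -17806 kJ/h
Sensible, feed 28.0→25 °C: -575.46 kJ/h
Outlet flows (mol/h): A 680.34, B 349.83, H₂O 349.83
Sensible, products 25→172 °C: 32826 kJ/h
Q = ΔH = 14444 kJ/h = 4.0122 kW
Heat supplied = 4.0122 kW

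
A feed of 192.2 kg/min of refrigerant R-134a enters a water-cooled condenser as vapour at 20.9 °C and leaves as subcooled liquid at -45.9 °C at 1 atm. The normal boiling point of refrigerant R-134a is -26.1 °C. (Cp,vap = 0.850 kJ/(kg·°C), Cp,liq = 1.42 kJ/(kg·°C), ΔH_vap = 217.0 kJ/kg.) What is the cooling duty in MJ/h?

vapour 20.9→-26.1 °C: -39.95 kJ/kg
condensation at -26.1 °C: -217 kJ/kg
liquid -26.1→-45.9 °C: -28.116 kJ/kg
Δh = -39.95 + -217 + -28.116 = -285.07 kJ/kg
Q = ṁ·Δh = 192.2 kg/min × -285.07 kJ/kg = -54790 kJ/min
|Q| = 913.16 kW = 3287.4 MJ/h

Q_c = 3290 MJ/h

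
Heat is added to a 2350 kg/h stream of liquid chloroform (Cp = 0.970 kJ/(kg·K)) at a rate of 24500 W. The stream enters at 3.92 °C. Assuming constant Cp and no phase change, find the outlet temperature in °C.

T_out = 42.6 °C

Q = 24500 W = 88200 kJ/h
ΔT = Q/(ṁ·Cp) = 88200/(2350×0.970) = 38.693 K
T_out = 3.92 + 38.693 = 42.613 °C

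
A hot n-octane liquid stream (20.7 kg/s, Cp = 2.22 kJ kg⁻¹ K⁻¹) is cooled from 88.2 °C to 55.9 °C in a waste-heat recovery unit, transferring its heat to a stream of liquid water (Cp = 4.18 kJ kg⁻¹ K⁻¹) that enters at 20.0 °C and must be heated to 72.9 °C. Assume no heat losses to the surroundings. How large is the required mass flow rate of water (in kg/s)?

Heat released by hot stream: Q = 20.7 × 2.22 × (88.2 − 55.9) = 1484.3 kJ/s
Energy balance on cold side (adiabatic exchanger): Q = ṁ_c·Cp_c·(T_c,out − T_c,in)
ṁ_c = 1484.3 / [4.18 × (72.9 − 20.0)] = 6.7126 kg/s

ṁ_c = 6.71 kg/s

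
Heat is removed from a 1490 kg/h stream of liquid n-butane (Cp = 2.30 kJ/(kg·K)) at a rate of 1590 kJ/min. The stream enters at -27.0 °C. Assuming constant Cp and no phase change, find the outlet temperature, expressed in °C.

Q = 1590 kJ/min = 95400 kJ/h
ΔT = Q/(ṁ·Cp) = 95400/(1490×2.30) = 27.838 K
T_out = -27.0 − 27.838 = -54.838 °C

T_out = -54.8 °C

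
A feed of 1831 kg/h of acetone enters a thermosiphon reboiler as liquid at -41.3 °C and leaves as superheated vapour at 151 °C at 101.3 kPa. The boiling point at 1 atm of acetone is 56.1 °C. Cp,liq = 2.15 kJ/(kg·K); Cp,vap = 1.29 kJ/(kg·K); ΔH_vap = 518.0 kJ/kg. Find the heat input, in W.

Q = 432000 W

liquid -41.3→56.1 °C: 209.41 kJ/kg
vaporisation at 56.1 °C: 518 kJ/kg
vapour 56.1→151 °C: 122.42 kJ/kg
Δh = 209.41 + 518 + 122.42 = 849.83 kJ/kg
Q = ṁ·Δh = 1831 kg/h × 849.83 kJ/kg = 1.556e+06 kJ/h
|Q| = 432.23 kW = 432230 W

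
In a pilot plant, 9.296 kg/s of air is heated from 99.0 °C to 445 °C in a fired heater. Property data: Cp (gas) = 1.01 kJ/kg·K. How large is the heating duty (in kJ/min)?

Q = 195000 kJ/min

Q = ṁ·Cp·ΔT = 9.296 × 1.01 × (445 − 99.0) = 3248.6 kJ/s
Heating duty = 194910 kJ/min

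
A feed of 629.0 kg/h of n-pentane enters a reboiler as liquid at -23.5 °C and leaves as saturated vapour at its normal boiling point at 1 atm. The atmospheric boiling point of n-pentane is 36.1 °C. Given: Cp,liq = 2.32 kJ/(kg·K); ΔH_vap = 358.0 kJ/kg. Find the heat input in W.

Q = 86700 W

liquid -23.5→36.1 °C: 138.27 kJ/kg
vaporisation at 36.1 °C: 358 kJ/kg
Δh = 138.27 + 358 = 496.27 kJ/kg
Q = ṁ·Δh = 629.0 kg/h × 496.27 kJ/kg = 312160 kJ/h
|Q| = 86.71 kW = 86710 W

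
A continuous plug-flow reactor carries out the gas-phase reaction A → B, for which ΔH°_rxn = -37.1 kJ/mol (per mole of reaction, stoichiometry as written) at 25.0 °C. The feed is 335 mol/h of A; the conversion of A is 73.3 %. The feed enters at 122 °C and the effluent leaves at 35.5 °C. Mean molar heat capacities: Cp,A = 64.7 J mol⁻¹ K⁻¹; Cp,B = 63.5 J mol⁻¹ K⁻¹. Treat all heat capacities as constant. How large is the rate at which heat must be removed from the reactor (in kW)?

Extent of reaction ξ = 0.733 × 335 = 245.56 mol/h
Reaction term: ξ·ΔH°_rxn = 245.56 × -37.1 = -9110.1 kJ/h
Sensible, feed 122→25 °C: -2102.4 kJ/h
Outlet flows (mol/h): A 89.445, B 245.56
Sensible, products 25→35.5 °C: 224.49 kJ/h
Q = ΔH = -10988 kJ/h = -3.0522 kW
Heat removed = 3.0522 kW

Q_out = 3.05 kW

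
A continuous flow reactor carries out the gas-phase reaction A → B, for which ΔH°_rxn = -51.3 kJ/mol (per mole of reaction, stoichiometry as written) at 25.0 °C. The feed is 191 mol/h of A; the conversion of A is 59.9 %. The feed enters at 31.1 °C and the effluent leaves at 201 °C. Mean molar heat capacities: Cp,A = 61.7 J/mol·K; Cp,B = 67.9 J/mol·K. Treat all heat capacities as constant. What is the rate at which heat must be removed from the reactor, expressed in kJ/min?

Extent of reaction ξ = 0.599 × 191 = 114.41 mol/h
Reaction term: ξ·ΔH°_rxn = 114.41 × -51.3 = -5869.2 kJ/h
Sensible, feed 31.1→25 °C: -71.887 kJ/h
Outlet flows (mol/h): A 76.591, B 114.41
Sensible, products 25→201 °C: 2199 kJ/h
Q = ΔH = -3742.1 kJ/h = -1.0395 kW
Heat removed = 62.369 kJ/min

Q_out = 62.4 kJ/min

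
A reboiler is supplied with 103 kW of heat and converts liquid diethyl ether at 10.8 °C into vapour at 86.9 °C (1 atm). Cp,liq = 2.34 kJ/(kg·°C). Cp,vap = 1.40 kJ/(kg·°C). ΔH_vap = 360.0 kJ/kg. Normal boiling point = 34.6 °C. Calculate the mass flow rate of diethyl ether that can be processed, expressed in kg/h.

Δh = 2.34×(34.6−10.8) + 360.0 + 1.40×(86.9−34.6) = 488.91 kJ/kg
Q = 103 kW = 103 kJ/s = 370800 kJ/h
ṁ = Q/Δh = 370800 / 488.91 = 758.42 kg/h

ṁ = 758 kg/h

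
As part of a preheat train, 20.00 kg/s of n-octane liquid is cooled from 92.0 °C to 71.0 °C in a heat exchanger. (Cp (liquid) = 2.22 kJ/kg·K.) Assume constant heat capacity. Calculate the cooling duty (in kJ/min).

Q_c = 55900 kJ/min

Q = ṁ·Cp·ΔT = 20.00 × 2.22 × (71.0 − 92.0) = -932.4 kJ/s
Cooling duty = 55944 kJ/min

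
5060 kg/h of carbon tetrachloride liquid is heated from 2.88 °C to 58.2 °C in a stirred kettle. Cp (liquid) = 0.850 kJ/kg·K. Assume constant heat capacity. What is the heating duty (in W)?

Q = 66100 W

Q = ṁ·Cp·ΔT = 5060 × 0.850 × (58.2 − 2.88) = 237930 kJ/h
Converting: 237930 / 3600 s = 66.092 kW
Heating duty = 66092 W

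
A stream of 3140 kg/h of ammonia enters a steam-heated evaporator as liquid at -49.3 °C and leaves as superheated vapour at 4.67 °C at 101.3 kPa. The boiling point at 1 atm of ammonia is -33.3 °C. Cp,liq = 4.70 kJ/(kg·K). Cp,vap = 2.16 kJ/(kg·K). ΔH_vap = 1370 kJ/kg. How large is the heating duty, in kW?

liquid -49.3→-33.3 °C: 75.2 kJ/kg
vaporisation at -33.3 °C: 1370 kJ/kg
vapour -33.3→4.67 °C: 82.015 kJ/kg
Δh = 75.2 + 1370 + 82.015 = 1527.2 kJ/kg
Q = ṁ·Δh = 3140 kg/h × 1527.2 kJ/kg = 4.7955e+06 kJ/h
|Q| = 1332.1 kW

Q = 1330 kW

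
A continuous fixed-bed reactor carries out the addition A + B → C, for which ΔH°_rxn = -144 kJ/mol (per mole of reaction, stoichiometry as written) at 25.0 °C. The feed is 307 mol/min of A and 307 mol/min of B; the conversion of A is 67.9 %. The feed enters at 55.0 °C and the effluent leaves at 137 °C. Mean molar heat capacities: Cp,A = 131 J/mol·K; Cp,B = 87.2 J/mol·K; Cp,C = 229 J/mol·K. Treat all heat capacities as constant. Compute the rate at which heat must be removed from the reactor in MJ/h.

Extent of reaction ξ = 0.679 × 307 = 208.45 mol/min
Reaction term: ξ·ΔH°_rxn = 208.45 × -144 = -30017 kJ/min
Sensible, feed 55.0→25 °C: -2009.6 kJ/min
Outlet flows (mol/min): A 98.547, B 98.547, C 208.45
Sensible, products 25→137 °C: 7754.7 kJ/min
Q = ΔH = -24272 kJ/min = -404.54 kW
Heat removed = 1456.3 MJ/h

Q_out = 1460 MJ/h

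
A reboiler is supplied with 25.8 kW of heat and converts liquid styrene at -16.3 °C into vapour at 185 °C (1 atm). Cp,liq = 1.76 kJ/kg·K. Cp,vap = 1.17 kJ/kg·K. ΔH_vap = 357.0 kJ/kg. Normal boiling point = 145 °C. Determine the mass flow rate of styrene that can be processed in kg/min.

Δh = 1.76×(145−-16.3) + 357.0 + 1.17×(185−145) = 687.69 kJ/kg
Q = 25.8 kW = 25.8 kJ/s = 1548 kJ/min
ṁ = Q/Δh = 1548 / 687.69 = 2.251 kg/min

ṁ = 2.25 kg/min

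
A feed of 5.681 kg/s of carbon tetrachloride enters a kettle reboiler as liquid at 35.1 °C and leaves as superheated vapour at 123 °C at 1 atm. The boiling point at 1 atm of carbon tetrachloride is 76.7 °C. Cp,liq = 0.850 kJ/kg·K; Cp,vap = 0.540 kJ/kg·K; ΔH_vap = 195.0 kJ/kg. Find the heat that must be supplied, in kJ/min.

liquid 35.1→76.7 °C: 35.36 kJ/kg
vaporisation at 76.7 °C: 195 kJ/kg
vapour 76.7→123 °C: 25.002 kJ/kg
Δh = 35.36 + 195 + 25.002 = 255.36 kJ/kg
Q = ṁ·Δh = 5.681 kg/s × 255.36 kJ/kg = 1450.7 kJ/s
|Q| = 1450.7 kW = 87043 kJ/min

Q = 87000 kJ/min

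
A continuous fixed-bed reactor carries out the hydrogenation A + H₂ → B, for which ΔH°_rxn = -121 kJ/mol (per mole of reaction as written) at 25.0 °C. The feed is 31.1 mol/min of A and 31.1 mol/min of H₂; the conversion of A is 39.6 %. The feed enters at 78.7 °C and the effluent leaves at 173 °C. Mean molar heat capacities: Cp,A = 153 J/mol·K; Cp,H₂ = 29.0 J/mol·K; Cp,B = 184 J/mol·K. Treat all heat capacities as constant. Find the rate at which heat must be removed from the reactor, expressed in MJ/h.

Q_out = 57.2 MJ/h

Extent of reaction ξ = 0.396 × 31.1 = 12.316 mol/min
Reaction term: ξ·ΔH°_rxn = 12.316 × -121 = -1490.2 kJ/min
Sensible, feed 78.7→25 °C: -303.95 kJ/min
Outlet flows (mol/min): A 18.784, H₂ 18.784, B 12.316
Sensible, products 25→173 °C: 841.36 kJ/min
Q = ΔH = -952.79 kJ/min = -15.88 kW
Heat removed = 57.167 MJ/h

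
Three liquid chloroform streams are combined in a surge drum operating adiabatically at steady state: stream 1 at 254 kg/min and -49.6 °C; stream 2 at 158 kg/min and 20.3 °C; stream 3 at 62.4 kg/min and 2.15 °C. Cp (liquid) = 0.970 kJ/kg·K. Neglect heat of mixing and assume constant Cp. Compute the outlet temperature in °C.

T_out = -19.5 °C

No heat crosses the boundary, so H_out = H_in.
Σ ṁᵢCp,ᵢTᵢ = 254×0.970×-49.6 + 158×0.970×20.3 + 62.4×0.970×2.15 = -8979.1
Σ ṁᵢCp,ᵢ = 254×0.970 + 158×0.970 + 62.4×0.970 = 460.17
T_out = -8979.1 / 460.17 = -19.513 °C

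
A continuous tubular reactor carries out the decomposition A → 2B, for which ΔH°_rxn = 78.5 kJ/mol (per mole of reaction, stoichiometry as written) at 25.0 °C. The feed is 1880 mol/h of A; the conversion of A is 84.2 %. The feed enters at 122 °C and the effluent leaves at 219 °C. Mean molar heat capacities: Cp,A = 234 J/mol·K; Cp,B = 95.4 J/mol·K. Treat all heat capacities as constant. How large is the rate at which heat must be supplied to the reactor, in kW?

Q_in = 42.7 kW

Extent of reaction ξ = 0.842 × 1880 = 1583 mol/h
Reaction term: ξ·ΔH°_rxn = 1583 × 78.5 = 124260 kJ/h
Sensible, feed 122→25 °C: -42672 kJ/h
Outlet flows (mol/h): A 297.04, B 3165.9
Sensible, products 25→219 °C: 72078 kJ/h
Q = ΔH = 153670 kJ/h = 42.686 kW
Heat supplied = 42.686 kW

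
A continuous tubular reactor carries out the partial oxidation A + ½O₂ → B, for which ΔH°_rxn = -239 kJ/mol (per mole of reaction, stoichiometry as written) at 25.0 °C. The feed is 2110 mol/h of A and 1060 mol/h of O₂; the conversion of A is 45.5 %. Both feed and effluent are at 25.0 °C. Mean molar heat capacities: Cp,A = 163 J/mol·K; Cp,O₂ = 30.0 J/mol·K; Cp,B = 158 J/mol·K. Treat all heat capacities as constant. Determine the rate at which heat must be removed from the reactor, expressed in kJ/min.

Extent of reaction ξ = 0.455 × 2110 = 960.05 mol/h
Reaction term: ξ·ΔH°_rxn = 960.05 × -239 = -229450 kJ/h
Q = ΔH = -229450 kJ/h = -63.737 kW
Heat removed = 3824.2 kJ/min

Q_out = 3820 kJ/min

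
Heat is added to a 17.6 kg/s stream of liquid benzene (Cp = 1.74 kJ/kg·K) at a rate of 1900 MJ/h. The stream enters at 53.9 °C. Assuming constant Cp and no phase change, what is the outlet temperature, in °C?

T_out = 71.1 °C

Q = 1900 MJ/h = 527.78 kJ/s
ΔT = Q/(ṁ·Cp) = 527.78/(17.6×1.74) = 17.234 K
T_out = 53.9 + 17.234 = 71.134 °C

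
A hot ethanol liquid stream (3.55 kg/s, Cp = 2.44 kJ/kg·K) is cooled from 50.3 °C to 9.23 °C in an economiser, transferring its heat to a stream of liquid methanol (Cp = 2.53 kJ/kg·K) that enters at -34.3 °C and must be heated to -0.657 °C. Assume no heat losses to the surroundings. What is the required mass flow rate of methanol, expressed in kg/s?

Heat released by hot stream: Q = 3.55 × 2.44 × (50.3 − 9.23) = 355.75 kJ/s
Energy balance on cold side (adiabatic exchanger): Q = ṁ_c·Cp_c·(T_c,out − T_c,in)
ṁ_c = 355.75 / [2.53 × (-0.657 − -34.3)] = 4.1795 kg/s

ṁ_c = 4.18 kg/s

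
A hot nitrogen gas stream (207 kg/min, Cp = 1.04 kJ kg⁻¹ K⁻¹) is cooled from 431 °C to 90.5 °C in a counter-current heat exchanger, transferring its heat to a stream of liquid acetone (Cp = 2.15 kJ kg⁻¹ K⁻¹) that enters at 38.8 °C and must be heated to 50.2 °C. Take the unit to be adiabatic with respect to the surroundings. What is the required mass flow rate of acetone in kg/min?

ṁ_c = 2990 kg/min

Heat released by hot stream: Q = 207 × 1.04 × (431 − 90.5) = 73303 kJ/min
Energy balance on cold side (adiabatic exchanger): Q = ṁ_c·Cp_c·(T_c,out − T_c,in)
ṁ_c = 73303 / [2.15 × (50.2 − 38.8)] = 2990.7 kg/min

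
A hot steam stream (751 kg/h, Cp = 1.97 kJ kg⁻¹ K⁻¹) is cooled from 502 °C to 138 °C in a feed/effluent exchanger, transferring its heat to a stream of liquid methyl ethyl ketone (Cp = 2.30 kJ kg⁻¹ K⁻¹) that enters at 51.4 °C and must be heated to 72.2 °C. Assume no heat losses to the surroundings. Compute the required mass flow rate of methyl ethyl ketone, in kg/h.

Heat released by hot stream: Q = 751 × 1.97 × (502 − 138) = 538530 kJ/h
Energy balance on cold side (adiabatic exchanger): Q = ṁ_c·Cp_c·(T_c,out − T_c,in)
ṁ_c = 538530 / [2.30 × (72.2 − 51.4)] = 11257 kg/h

ṁ_c = 11300 kg/h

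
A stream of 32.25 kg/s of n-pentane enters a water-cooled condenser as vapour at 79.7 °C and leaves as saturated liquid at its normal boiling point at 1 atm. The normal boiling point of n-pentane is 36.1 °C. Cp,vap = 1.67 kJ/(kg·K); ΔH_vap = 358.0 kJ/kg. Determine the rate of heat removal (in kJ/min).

Q_c = 834000 kJ/min

vapour 79.7→36.1 °C: -72.812 kJ/kg
condensation at 36.1 °C: -358 kJ/kg
Δh = -72.812 + -358 = -430.81 kJ/kg
Q = ṁ·Δh = 32.25 kg/s × -430.81 kJ/kg = -13894 kJ/s
|Q| = 13894 kW = 833620 kJ/min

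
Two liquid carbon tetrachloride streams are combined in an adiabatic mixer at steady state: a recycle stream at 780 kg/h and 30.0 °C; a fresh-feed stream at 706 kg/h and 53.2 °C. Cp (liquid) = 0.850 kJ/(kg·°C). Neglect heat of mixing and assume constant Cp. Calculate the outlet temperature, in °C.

T_out = 41.0 °C

Energy balance with Q = 0: Σ ṁᵢCp,ᵢ(T_out − Tᵢ) = 0
Σ ṁᵢCp,ᵢTᵢ = 780×0.850×30.0 + 706×0.850×53.2 = 51815
Σ ṁᵢCp,ᵢ = 780×0.850 + 706×0.850 = 1263.1
T_out = 51815 / 1263.1 = 41.022 °C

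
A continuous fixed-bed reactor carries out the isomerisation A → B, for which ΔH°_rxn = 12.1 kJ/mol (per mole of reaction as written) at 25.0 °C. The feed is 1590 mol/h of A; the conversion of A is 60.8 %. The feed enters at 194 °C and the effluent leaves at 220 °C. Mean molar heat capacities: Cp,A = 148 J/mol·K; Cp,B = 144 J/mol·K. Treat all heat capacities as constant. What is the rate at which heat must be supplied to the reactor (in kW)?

Q_in = 4.74 kW

Extent of reaction ξ = 0.608 × 1590 = 966.72 mol/h
Reaction term: ξ·ΔH°_rxn = 966.72 × 12.1 = 11697 kJ/h
Sensible, feed 194→25 °C: -39769 kJ/h
Outlet flows (mol/h): A 623.28, B 966.72
Sensible, products 25→220 °C: 45133 kJ/h
Q = ΔH = 17062 kJ/h = 4.7393 kW
Heat supplied = 4.7393 kW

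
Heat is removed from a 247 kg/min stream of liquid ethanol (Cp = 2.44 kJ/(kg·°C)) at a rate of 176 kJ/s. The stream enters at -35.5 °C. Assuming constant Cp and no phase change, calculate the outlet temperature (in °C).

T_out = -53.0 °C

Q = 176 kJ/s = 10560 kJ/min
ΔT = Q/(ṁ·Cp) = 10560/(247×2.44) = 17.522 K
T_out = -35.5 − 17.522 = -53.022 °C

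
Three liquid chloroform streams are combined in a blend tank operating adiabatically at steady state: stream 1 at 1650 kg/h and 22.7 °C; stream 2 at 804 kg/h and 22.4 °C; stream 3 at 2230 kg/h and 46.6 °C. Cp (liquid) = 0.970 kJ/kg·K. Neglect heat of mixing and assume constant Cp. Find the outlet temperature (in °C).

T_out = 34.0 °C

Adiabatic, steady state ⇒ Σ ṁᵢCp,ᵢ(T_out − Tᵢ) = 0
Σ ṁᵢCp,ᵢTᵢ = 1650×0.970×22.7 + 804×0.970×22.4 + 2230×0.970×46.6 = 154600
Σ ṁᵢCp,ᵢ = 1650×0.970 + 804×0.970 + 2230×0.970 = 4543.5
T_out = 154600 / 4543.5 = 34.027 °C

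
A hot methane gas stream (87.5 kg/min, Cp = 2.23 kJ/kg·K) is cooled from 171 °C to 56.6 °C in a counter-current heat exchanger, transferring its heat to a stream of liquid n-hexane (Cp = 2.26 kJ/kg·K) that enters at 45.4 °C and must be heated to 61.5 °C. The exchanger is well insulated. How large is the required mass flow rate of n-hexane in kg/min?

ṁ_c = 613 kg/min

Heat released by hot stream: Q = 87.5 × 2.23 × (171 − 56.6) = 22322 kJ/min
Energy balance on cold side (adiabatic exchanger): Q = ṁ_c·Cp_c·(T_c,out − T_c,in)
ṁ_c = 22322 / [2.26 × (61.5 − 45.4)] = 613.49 kg/min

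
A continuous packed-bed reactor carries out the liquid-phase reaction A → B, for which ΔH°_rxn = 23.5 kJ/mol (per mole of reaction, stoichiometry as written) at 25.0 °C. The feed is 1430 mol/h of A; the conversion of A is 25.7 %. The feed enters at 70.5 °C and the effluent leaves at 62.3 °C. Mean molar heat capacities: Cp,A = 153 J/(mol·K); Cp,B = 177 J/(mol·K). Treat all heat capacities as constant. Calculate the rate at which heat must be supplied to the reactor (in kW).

Q_in = 1.99 kW

Extent of reaction ξ = 0.257 × 1430 = 367.51 mol/h
Reaction term: ξ·ΔH°_rxn = 367.51 × 23.5 = 8636.5 kJ/h
Sensible, feed 70.5→25 °C: -9954.9 kJ/h
Outlet flows (mol/h): A 1062.5, B 367.51
Sensible, products 25→62.3 °C: 8489.9 kJ/h
Q = ΔH = 7171.4 kJ/h = 1.9921 kW
Heat supplied = 1.9921 kW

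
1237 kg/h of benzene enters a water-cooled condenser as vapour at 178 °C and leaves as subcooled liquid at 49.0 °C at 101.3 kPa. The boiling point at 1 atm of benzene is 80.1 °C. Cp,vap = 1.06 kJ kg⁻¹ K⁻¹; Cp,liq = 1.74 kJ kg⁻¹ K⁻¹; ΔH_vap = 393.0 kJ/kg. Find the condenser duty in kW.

vapour 178→80.1 °C: -103.77 kJ/kg
condensation at 80.1 °C: -393 kJ/kg
liquid 80.1→49.0 °C: -54.114 kJ/kg
Δh = -103.77 + -393 + -54.114 = -550.89 kJ/kg
Q = ṁ·Δh = 1237 kg/h × -550.89 kJ/kg = -681450 kJ/h
|Q| = 189.29 kW

Q_c = 189 kW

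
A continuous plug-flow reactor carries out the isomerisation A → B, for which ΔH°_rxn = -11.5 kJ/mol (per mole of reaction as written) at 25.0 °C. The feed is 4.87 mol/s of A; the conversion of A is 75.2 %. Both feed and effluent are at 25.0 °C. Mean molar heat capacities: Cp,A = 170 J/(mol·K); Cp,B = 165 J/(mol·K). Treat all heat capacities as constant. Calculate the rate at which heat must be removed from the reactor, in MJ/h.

Q_out = 152 MJ/h

Extent of reaction ξ = 0.752 × 4.87 = 3.6622 mol/s
Reaction term: ξ·ΔH°_rxn = 3.6622 × -11.5 = -42.116 kJ/s
Q = ΔH = -42.116 kJ/s = -42.116 kW
Heat removed = 151.62 MJ/h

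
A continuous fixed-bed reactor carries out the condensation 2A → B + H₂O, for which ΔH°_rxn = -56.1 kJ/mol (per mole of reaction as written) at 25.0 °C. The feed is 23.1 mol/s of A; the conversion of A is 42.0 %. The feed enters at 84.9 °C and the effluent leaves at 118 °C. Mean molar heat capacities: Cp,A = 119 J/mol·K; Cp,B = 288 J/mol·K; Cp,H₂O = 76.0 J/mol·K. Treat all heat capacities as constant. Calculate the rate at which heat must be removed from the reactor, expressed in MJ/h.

Q_out = 448 MJ/h

Extent of reaction ξ = 0.420 × 23.1 / 2 = 4.851 mol/s
Reaction term: ξ·ΔH°_rxn = 4.851 × -56.1 = -272.14 kJ/s
Sensible, feed 84.9→25 °C: -164.66 kJ/s
Outlet flows (mol/s): A 13.398, B 4.851, H₂O 4.851
Sensible, products 25→118 °C: 312.49 kJ/s
Q = ΔH = -124.31 kJ/s = -124.31 kW
Heat removed = 447.51 MJ/h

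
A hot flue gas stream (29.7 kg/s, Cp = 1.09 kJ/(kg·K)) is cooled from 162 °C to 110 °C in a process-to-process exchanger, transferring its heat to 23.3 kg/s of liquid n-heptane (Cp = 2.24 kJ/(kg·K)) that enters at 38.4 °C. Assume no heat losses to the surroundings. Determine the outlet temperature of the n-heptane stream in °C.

T_c,out = 70.7 °C

Heat released by hot stream: Q = 29.7 × 1.09 × (162 − 110) = 1683.4 kJ/s
Energy balance on cold side (adiabatic exchanger): Q = ṁ_c·Cp_c·(T_c,out − T_c,in)
T_c,out = 38.4 + 1683.4/(23.3 × 2.24) = 70.654 °C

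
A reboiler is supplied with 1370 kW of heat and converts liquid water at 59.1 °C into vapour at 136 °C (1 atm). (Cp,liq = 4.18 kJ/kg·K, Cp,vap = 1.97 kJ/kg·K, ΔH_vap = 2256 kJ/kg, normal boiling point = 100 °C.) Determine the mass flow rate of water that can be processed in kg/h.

Δh = 4.18×(100−59.1) + 2256 + 1.97×(136−100) = 2497.9 kJ/kg
Q = 1370 kW = 1370 kJ/s = 4.932e+06 kJ/h
ṁ = Q/Δh = 4.932e+06 / 2497.9 = 1974.5 kg/h

ṁ = 1970 kg/h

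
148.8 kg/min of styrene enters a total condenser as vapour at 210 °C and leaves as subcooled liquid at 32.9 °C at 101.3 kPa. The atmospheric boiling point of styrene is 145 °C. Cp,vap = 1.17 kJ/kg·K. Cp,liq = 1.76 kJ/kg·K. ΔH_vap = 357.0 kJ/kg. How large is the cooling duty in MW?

vapour 210→145 °C: -76.05 kJ/kg
condensation at 145 °C: -357 kJ/kg
liquid 145→32.9 °C: -197.3 kJ/kg
Δh = -76.05 + -357 + -197.3 = -630.35 kJ/kg
Q = ṁ·Δh = 148.8 kg/min × -630.35 kJ/kg = -93795 kJ/min
|Q| = 1563.3 kW = 1.5633 MW

Q_c = 1.56 MW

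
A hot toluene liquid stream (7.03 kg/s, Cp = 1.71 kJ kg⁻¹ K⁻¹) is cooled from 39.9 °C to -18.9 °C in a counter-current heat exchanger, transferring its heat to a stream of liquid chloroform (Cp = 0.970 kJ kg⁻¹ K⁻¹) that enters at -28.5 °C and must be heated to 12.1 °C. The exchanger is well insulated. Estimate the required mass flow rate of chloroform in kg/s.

Heat released by hot stream: Q = 7.03 × 1.71 × (39.9 − -18.9) = 706.85 kJ/s
Energy balance on cold side (adiabatic exchanger): Q = ṁ_c·Cp_c·(T_c,out − T_c,in)
ṁ_c = 706.85 / [0.970 × (12.1 − -28.5)] = 17.949 kg/s

ṁ_c = 17.9 kg/s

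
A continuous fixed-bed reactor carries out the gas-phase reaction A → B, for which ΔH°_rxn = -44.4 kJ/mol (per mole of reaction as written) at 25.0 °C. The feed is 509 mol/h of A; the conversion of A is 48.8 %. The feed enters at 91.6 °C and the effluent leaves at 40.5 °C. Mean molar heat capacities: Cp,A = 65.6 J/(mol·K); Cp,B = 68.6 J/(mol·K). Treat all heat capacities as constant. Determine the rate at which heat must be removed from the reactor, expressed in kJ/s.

Q_out = 3.53 kJ/s

Extent of reaction ξ = 0.488 × 509 = 248.39 mol/h
Reaction term: ξ·ΔH°_rxn = 248.39 × -44.4 = -11029 kJ/h
Sensible, feed 91.6→25 °C: -2223.8 kJ/h
Outlet flows (mol/h): A 260.61, B 248.39
Sensible, products 25→40.5 °C: 529.1 kJ/h
Q = ΔH = -12723 kJ/h = -3.5343 kW
Heat removed = 3.5343 kJ/s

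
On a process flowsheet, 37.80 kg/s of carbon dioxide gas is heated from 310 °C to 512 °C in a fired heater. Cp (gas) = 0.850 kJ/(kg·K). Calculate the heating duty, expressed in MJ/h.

Q = 23400 MJ/h

Q = ṁ·Cp·ΔT = 37.80 × 0.850 × (512 − 310) = 6490.3 kJ/s
Heating duty = 23365 MJ/h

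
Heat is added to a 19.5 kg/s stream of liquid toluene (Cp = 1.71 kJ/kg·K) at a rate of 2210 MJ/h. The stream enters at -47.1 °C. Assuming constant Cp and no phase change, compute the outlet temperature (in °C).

Q = 2210 MJ/h = 613.89 kJ/s
ΔT = Q/(ṁ·Cp) = 613.89/(19.5×1.71) = 18.41 K
T_out = -47.1 + 18.41 = -28.69 °C

T_out = -28.7 °C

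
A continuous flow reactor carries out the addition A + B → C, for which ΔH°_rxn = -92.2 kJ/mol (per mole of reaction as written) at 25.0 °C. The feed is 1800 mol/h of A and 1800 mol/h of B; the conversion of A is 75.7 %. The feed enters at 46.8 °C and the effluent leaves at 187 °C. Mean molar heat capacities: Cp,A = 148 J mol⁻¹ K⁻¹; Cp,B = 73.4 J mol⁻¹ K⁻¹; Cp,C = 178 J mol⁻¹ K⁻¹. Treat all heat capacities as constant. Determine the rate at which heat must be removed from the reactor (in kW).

Q_out = 22.0 kW

Extent of reaction ξ = 0.757 × 1800 = 1362.6 mol/h
Reaction term: ξ·ΔH°_rxn = 1362.6 × -92.2 = -125630 kJ/h
Sensible, feed 46.8→25 °C: -8687.7 kJ/h
Outlet flows (mol/h): A 437.4, B 437.4, C 1362.6
Sensible, products 25→187 °C: 54980 kJ/h
Q = ΔH = -79339 kJ/h = -22.039 kW
Heat removed = 22.039 kW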